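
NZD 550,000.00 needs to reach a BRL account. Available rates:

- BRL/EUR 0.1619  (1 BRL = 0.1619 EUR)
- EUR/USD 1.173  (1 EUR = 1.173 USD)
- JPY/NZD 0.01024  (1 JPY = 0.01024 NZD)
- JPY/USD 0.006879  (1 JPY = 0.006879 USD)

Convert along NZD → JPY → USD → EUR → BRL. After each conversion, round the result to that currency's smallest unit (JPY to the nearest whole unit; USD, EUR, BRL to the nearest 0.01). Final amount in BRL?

NZD 550,000.00 ÷ 0.01024 = JPY 53,710,937
JPY 53,710,937 × 0.006879 = USD 369,477.54
USD 369,477.54 ÷ 1.173 = EUR 314,985.12
EUR 314,985.12 ÷ 0.1619 = BRL 1,945,553.55

BRL 1,945,553.55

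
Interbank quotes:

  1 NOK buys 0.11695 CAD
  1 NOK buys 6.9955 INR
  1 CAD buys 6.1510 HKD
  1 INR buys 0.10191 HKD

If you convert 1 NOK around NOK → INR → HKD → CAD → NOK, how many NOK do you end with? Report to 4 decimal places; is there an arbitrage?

0.9910 (arbitrage exists)

Around NOK → INR → HKD → CAD → NOK: 1 × 6.9955 × 0.10191 ÷ 6.1510 ÷ 0.11695 = 0.991036
Product < 1; profitable direction is NOK → CAD → HKD → INR → NOK.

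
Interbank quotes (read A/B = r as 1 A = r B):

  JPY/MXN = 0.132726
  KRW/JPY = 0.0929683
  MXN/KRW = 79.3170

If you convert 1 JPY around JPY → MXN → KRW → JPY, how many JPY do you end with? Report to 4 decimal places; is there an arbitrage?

Around JPY → MXN → KRW → JPY: 1 × 0.132726 × 79.3170 × 0.0929683 = 0.978717
Product < 1; profitable direction is JPY → KRW → MXN → JPY.

0.9787 (arbitrage exists)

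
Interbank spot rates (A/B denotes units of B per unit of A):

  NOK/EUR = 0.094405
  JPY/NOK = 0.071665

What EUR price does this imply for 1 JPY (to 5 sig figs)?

JPY/EUR = 0.0067655

1 JPY × 0.071665 = 0.071665 NOK
0.071665 NOK × 0.094405 = 0.00676553 EUR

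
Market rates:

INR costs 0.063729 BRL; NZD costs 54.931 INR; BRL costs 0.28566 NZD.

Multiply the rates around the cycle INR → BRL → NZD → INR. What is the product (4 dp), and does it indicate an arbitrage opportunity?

1.0000 (no arbitrage)

Around INR → BRL → NZD → INR: 1 × 0.063729 × 0.28566 × 54.931 = 1.000009
Product ≈ 1 (deviation 0.001%, within rounding noise).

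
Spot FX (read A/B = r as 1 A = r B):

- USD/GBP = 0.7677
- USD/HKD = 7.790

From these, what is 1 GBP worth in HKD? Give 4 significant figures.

GBP/HKD = 10.15

1 GBP ÷ 0.7677 = 1.30259 USD
1.30259 USD × 7.790 = 10.1472 HKD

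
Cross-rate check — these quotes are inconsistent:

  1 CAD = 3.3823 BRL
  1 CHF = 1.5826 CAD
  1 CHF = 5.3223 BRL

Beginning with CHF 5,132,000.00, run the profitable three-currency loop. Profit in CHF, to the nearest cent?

Profitable loop is CHF → CAD → BRL → CHF:
CHF 5,132,000.00 × 1.5826 = CAD 8,121,903.20
CAD 8,121,903.20 × 3.3823 = BRL 27,470,713.19
BRL 27,470,713.19 ÷ 5.3223 = CHF 5,161,436.45
Profit = CHF 5,161,436.45 − CHF 5,132,000.00

Profit: CHF 29,436.45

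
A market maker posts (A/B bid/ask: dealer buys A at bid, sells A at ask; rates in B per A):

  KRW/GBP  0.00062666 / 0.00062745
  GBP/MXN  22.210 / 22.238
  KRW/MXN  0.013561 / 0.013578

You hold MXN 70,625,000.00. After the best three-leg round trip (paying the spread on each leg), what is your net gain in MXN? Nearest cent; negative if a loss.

Net profit: MXN 1,769,102.68

Best loop MXN → KRW → GBP → MXN:
MXN 70,625,000.00 ÷ 0.013578 (buy KRW at ask) = KRW 5,201,428,782
KRW 5,201,428,782 × 0.00062666 (sell KRW at bid) = GBP 3,259,527.36
GBP 3,259,527.36 × 22.210 (sell GBP at bid) = MXN 72,394,102.68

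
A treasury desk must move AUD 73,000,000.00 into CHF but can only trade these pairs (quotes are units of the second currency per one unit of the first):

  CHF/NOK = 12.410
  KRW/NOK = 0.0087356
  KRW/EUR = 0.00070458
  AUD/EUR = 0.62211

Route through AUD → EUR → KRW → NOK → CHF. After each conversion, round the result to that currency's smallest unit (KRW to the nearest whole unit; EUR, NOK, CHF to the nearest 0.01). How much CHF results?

AUD 73,000,000.00 × 0.62211 = EUR 45,414,030.00
EUR 45,414,030.00 ÷ 0.00070458 = KRW 64,455,462,829
KRW 64,455,462,829 × 0.0087356 = NOK 563,057,141.09
NOK 563,057,141.09 ÷ 12.410 = CHF 45,371,244.25

CHF 45,371,244.25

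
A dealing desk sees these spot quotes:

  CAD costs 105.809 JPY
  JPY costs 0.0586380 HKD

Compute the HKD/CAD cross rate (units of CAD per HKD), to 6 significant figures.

HKD/CAD = 0.161175

1 HKD ÷ 0.0586380 = 17.0538 JPY
17.0538 JPY ÷ 105.809 = 0.161175 CAD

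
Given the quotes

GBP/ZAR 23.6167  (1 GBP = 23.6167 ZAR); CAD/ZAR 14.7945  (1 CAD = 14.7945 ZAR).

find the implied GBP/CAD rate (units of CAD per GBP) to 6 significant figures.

GBP/CAD = 1.59632

1 GBP × 23.6167 = 23.6167 ZAR
23.6167 ZAR ÷ 14.7945 = 1.59632 CAD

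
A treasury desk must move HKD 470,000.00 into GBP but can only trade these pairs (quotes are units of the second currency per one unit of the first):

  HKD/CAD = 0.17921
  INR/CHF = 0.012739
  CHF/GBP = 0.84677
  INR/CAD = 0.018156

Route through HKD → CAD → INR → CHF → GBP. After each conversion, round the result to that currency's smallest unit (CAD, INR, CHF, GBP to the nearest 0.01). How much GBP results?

HKD 470,000.00 × 0.17921 = CAD 84,228.70
CAD 84,228.70 ÷ 0.018156 = INR 4,639,166.12
INR 4,639,166.12 × 0.012739 = CHF 59,098.34
CHF 59,098.34 × 0.84677 = GBP 50,042.70

GBP 50,042.70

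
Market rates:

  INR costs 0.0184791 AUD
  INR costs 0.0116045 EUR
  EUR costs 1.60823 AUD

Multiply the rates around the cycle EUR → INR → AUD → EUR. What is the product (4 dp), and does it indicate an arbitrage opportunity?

0.9902 (arbitrage exists)

Around EUR → INR → AUD → EUR: 1 ÷ 0.0116045 × 0.0184791 ÷ 1.60823 = 0.990162
Product < 1; profitable direction is EUR → AUD → INR → EUR.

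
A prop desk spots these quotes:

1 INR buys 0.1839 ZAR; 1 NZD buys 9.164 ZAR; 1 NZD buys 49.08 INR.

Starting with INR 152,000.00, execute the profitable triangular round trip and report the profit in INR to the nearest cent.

Profit: INR 2,327.17

Profitable loop is INR → NZD → ZAR → INR:
INR 152,000.00 ÷ 49.08 = NZD 3,096.98
NZD 3,096.98 × 9.164 = ZAR 28,380.77
ZAR 28,380.77 ÷ 0.1839 = INR 154,327.17
Profit = INR 154,327.17 − INR 152,000.00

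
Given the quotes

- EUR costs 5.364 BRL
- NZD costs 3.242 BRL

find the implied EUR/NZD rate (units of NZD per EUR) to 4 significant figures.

EUR/NZD = 1.655

1 EUR × 5.364 = 5.364 BRL
5.364 BRL ÷ 3.242 = 1.65453 NZD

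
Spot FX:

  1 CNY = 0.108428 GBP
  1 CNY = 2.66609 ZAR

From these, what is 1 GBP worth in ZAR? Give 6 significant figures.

GBP/ZAR = 24.5886

1 GBP ÷ 0.108428 = 9.22271 CNY
9.22271 CNY × 2.66609 = 24.5886 ZAR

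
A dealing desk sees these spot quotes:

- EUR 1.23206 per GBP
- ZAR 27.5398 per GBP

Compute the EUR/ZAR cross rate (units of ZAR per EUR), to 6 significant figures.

EUR/ZAR = 22.3526

1 EUR ÷ 1.23206 = 0.811649 GBP
0.811649 GBP × 27.5398 = 22.3526 ZAR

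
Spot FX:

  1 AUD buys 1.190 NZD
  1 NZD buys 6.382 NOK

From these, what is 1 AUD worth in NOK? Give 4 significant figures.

AUD/NOK = 7.595

1 AUD × 1.190 = 1.19 NZD
1.19 NZD × 6.382 = 7.59458 NOK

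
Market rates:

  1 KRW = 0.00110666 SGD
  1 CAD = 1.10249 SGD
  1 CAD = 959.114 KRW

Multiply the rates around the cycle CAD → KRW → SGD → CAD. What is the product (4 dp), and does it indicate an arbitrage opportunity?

0.9627 (arbitrage exists)

Around CAD → KRW → SGD → CAD: 1 × 959.114 × 0.00110666 ÷ 1.10249 = 0.962742
Product < 1; profitable direction is CAD → SGD → KRW → CAD.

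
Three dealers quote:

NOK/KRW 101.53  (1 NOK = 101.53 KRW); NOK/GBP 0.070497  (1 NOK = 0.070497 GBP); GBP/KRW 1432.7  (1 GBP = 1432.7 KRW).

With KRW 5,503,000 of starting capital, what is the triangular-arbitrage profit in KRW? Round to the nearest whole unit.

Profitable loop is KRW → GBP → NOK → KRW:
KRW 5,503,000 ÷ 1432.7 = GBP 3,841.00
GBP 3,841.00 ÷ 0.070497 = NOK 54,484.58
NOK 54,484.58 × 101.53 = KRW 5,531,820
Profit = KRW 5,531,820 − KRW 5,503,000

Profit: KRW 28,820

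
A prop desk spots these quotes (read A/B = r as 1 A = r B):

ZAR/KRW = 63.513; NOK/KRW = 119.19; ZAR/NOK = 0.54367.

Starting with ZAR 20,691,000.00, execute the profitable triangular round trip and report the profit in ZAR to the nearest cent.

Profit: ZAR 419,282.38

Profitable loop is ZAR → NOK → KRW → ZAR:
ZAR 20,691,000.00 × 0.54367 = NOK 11,249,075.97
NOK 11,249,075.97 × 119.19 = KRW 1,340,777,365
KRW 1,340,777,365 ÷ 63.513 = ZAR 21,110,282.38
Profit = ZAR 21,110,282.38 − ZAR 20,691,000.00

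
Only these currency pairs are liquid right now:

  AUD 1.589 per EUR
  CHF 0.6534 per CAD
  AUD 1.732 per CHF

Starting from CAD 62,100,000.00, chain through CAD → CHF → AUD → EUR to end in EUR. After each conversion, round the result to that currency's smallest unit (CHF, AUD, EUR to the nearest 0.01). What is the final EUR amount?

EUR 44,227,737.24

CAD 62,100,000.00 × 0.6534 = CHF 40,576,140.00
CHF 40,576,140.00 × 1.732 = AUD 70,277,874.48
AUD 70,277,874.48 ÷ 1.589 = EUR 44,227,737.24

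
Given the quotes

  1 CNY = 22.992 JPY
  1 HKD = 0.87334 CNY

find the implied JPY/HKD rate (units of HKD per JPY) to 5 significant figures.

1 JPY ÷ 22.992 = 0.0434934 CNY
0.0434934 CNY ÷ 0.87334 = 0.0498012 HKD

JPY/HKD = 0.049801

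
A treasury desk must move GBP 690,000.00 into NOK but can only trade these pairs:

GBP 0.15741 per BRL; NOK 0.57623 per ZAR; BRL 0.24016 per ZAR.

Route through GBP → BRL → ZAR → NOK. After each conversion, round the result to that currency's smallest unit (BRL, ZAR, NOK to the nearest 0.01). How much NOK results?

GBP 690,000.00 ÷ 0.15741 = BRL 4,383,457.21
BRL 4,383,457.21 ÷ 0.24016 = ZAR 18,252,236.88
ZAR 18,252,236.88 × 0.57623 = NOK 10,517,486.46

NOK 10,517,486.46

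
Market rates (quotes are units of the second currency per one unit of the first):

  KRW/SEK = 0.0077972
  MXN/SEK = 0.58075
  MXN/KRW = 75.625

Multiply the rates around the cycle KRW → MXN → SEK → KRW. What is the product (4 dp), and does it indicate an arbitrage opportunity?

Around KRW → MXN → SEK → KRW: 1 ÷ 75.625 × 0.58075 ÷ 0.0077972 = 0.984884
Product < 1; profitable direction is KRW → SEK → MXN → KRW.

0.9849 (arbitrage exists)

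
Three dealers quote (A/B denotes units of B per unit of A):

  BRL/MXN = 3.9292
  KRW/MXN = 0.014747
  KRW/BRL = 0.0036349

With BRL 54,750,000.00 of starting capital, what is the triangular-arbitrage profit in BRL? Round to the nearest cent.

Profitable loop is BRL → KRW → MXN → BRL:
BRL 54,750,000.00 ÷ 0.0036349 = KRW 15,062,312,581
KRW 15,062,312,581 × 0.014747 = MXN 222,123,923.63
MXN 222,123,923.63 ÷ 3.9292 = BRL 56,531,590.05
Profit = BRL 56,531,590.05 − BRL 54,750,000.00

Profit: BRL 1,781,590.05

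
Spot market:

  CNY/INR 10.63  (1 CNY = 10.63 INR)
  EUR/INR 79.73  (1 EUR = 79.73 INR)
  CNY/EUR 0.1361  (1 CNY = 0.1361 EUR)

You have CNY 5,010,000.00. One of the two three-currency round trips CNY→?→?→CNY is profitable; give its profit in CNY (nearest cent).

Profitable loop is CNY → EUR → INR → CNY:
CNY 5,010,000.00 × 0.1361 = EUR 681,861.00
EUR 681,861.00 × 79.73 = INR 54,364,777.53
INR 54,364,777.53 ÷ 10.63 = CNY 5,114,278.22
Profit = CNY 5,114,278.22 − CNY 5,010,000.00

Profit: CNY 104,278.22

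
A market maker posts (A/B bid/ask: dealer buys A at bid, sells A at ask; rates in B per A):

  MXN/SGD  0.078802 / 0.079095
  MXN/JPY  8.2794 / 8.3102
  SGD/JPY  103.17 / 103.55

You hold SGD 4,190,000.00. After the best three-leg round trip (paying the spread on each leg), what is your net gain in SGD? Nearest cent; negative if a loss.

Net profit: SGD 45,588.44

Best loop SGD → MXN → JPY → SGD:
SGD 4,190,000.00 ÷ 0.079095 (buy MXN at ask) = MXN 52,974,271.45
MXN 52,974,271.45 × 8.2794 (sell MXN at bid) = JPY 438,595,183
JPY 438,595,183 ÷ 103.55 (buy SGD at ask) = SGD 4,235,588.44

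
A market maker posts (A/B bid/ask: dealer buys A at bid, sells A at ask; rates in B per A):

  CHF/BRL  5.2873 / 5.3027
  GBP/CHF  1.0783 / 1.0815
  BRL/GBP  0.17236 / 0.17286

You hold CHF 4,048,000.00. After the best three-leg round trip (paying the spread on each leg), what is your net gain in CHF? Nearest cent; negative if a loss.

Best loop CHF → GBP → BRL → CHF:
CHF 4,048,000.00 ÷ 1.0815 (buy GBP at ask) = GBP 3,742,949.61
GBP 3,742,949.61 ÷ 0.17286 (buy BRL at ask) = BRL 21,653,069.58
BRL 21,653,069.58 ÷ 5.3027 (buy CHF at ask) = CHF 4,083,404.60

Net profit: CHF 35,404.60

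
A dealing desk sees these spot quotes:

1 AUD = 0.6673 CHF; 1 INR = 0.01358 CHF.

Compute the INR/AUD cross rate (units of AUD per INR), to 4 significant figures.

1 INR × 0.01358 = 0.01358 CHF
0.01358 CHF ÷ 0.6673 = 0.0203507 AUD

INR/AUD = 0.02035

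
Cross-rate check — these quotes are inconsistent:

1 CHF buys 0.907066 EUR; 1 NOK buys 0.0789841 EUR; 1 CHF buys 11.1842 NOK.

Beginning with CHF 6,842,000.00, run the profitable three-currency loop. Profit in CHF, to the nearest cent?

Profit: CHF 183,501.97

Profitable loop is CHF → EUR → NOK → CHF:
CHF 6,842,000.00 × 0.907066 = EUR 6,206,145.57
EUR 6,206,145.57 ÷ 0.0789841 = NOK 78,574,619.09
NOK 78,574,619.09 ÷ 11.1842 = CHF 7,025,501.97
Profit = CHF 7,025,501.97 − CHF 6,842,000.00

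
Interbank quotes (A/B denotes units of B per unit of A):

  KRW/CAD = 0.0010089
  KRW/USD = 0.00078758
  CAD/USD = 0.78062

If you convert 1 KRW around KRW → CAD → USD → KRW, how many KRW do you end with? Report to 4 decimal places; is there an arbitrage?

Around KRW → CAD → USD → KRW: 1 × 0.0010089 × 0.78062 ÷ 0.00078758 = 0.999984
Product ≈ 1 (deviation 0.002%, within rounding noise).

1.0000 (no arbitrage)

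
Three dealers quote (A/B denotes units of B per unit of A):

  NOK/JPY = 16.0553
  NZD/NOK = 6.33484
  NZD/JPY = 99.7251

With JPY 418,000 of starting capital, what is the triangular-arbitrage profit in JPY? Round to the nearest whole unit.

Profit: JPY 8,310

Profitable loop is JPY → NZD → NOK → JPY:
JPY 418,000 ÷ 99.7251 = NZD 4,191.52
NZD 4,191.52 × 6.33484 = NOK 26,552.62
NOK 26,552.62 × 16.0553 = JPY 426,310
Profit = JPY 426,310 − JPY 418,000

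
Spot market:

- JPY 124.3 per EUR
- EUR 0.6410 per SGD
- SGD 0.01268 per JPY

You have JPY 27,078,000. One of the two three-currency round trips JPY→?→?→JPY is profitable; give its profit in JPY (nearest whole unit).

Profitable loop is JPY → SGD → EUR → JPY:
JPY 27,078,000 × 0.01268 = SGD 343,349.04
SGD 343,349.04 × 0.6410 = EUR 220,086.73
EUR 220,086.73 × 124.3 = JPY 27,356,781
Profit = JPY 27,356,781 − JPY 27,078,000

Profit: JPY 278,781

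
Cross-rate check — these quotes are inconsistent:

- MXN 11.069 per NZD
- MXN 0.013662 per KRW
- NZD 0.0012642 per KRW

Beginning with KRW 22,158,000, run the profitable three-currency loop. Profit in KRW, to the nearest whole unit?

Profit: KRW 537,536

Profitable loop is KRW → NZD → MXN → KRW:
KRW 22,158,000 × 0.0012642 = NZD 28,012.14
NZD 28,012.14 × 11.069 = MXN 310,066.42
MXN 310,066.42 ÷ 0.013662 = KRW 22,695,536
Profit = KRW 22,695,536 − KRW 22,158,000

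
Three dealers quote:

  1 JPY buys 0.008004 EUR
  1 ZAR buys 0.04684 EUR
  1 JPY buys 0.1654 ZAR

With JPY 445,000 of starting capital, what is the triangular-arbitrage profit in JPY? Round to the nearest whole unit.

Profitable loop is JPY → EUR → ZAR → JPY:
JPY 445,000 × 0.008004 = EUR 3,561.78
EUR 3,561.78 ÷ 0.04684 = ZAR 76,041.42
ZAR 76,041.42 ÷ 0.1654 = JPY 459,743
Profit = JPY 459,743 − JPY 445,000

Profit: JPY 14,743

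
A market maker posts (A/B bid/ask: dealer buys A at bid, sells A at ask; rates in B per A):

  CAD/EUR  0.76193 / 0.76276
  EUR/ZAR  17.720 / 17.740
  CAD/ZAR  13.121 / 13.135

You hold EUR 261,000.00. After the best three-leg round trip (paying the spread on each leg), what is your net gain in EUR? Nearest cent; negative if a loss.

Net profit: EUR 7,280.57

Best loop EUR → ZAR → CAD → EUR:
EUR 261,000.00 × 17.720 (sell EUR at bid) = ZAR 4,624,920.00
ZAR 4,624,920.00 ÷ 13.135 (buy CAD at ask) = CAD 352,106.59
CAD 352,106.59 × 0.76193 (sell CAD at bid) = EUR 268,280.57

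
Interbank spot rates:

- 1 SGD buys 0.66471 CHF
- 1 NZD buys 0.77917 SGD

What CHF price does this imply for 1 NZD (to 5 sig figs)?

1 NZD × 0.77917 = 0.77917 SGD
0.77917 SGD × 0.66471 = 0.517922 CHF

NZD/CHF = 0.51792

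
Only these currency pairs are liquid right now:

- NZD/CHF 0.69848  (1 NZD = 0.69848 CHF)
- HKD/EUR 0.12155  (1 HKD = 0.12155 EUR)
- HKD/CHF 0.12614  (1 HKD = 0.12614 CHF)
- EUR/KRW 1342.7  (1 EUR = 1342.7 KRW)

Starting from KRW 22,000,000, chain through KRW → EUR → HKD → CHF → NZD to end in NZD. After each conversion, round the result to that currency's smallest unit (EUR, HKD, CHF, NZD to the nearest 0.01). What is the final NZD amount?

NZD 24,343.76

KRW 22,000,000 ÷ 1342.7 = EUR 16,384.90
EUR 16,384.90 ÷ 0.12155 = HKD 134,799.67
HKD 134,799.67 × 0.12614 = CHF 17,003.63
CHF 17,003.63 ÷ 0.69848 = NZD 24,343.76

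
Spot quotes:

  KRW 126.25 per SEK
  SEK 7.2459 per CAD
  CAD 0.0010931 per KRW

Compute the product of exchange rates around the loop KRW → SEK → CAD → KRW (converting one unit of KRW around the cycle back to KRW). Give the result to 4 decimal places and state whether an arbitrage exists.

1.0000 (no arbitrage)

Around KRW → SEK → CAD → KRW: 1 ÷ 126.25 ÷ 7.2459 ÷ 0.0010931 = 1.000038
Product ≈ 1 (deviation 0.004%, within rounding noise).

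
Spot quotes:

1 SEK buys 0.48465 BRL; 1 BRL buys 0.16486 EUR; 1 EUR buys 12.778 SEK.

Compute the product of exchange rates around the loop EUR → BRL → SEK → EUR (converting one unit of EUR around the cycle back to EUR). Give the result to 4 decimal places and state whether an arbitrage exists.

Around EUR → BRL → SEK → EUR: 1 ÷ 0.16486 ÷ 0.48465 ÷ 12.778 = 0.979476
Product < 1; profitable direction is EUR → SEK → BRL → EUR.

0.9795 (arbitrage exists)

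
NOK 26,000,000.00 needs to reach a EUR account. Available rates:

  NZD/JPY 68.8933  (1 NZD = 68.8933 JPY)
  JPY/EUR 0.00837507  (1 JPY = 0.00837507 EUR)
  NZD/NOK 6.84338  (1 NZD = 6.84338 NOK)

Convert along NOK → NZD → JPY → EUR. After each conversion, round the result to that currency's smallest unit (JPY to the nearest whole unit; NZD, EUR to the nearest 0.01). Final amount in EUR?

EUR 2,192,139.19

NOK 26,000,000.00 ÷ 6.84338 = NZD 3,799,292.16
NZD 3,799,292.16 × 68.8933 = JPY 261,745,775
JPY 261,745,775 × 0.00837507 = EUR 2,192,139.19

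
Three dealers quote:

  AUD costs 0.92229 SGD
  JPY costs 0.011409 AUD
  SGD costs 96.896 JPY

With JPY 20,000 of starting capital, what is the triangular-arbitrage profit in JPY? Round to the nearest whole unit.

Profit: JPY 392

Profitable loop is JPY → AUD → SGD → JPY:
JPY 20,000 × 0.011409 = AUD 228.18
AUD 228.18 × 0.92229 = SGD 210.45
SGD 210.45 × 96.896 = JPY 20,392
Profit = JPY 20,392 − JPY 20,000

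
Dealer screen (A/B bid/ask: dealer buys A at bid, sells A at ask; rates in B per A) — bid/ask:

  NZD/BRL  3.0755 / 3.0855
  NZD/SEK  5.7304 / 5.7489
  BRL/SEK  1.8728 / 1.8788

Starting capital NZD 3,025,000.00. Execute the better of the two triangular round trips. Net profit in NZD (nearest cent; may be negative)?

Best loop NZD → BRL → SEK → NZD:
NZD 3,025,000.00 × 3.0755 (sell NZD at bid) = BRL 9,303,387.50
BRL 9,303,387.50 × 1.8728 (sell BRL at bid) = SEK 17,423,384.11
SEK 17,423,384.11 ÷ 5.7489 (buy NZD at ask) = NZD 3,030,733.55

Net profit: NZD 5,733.55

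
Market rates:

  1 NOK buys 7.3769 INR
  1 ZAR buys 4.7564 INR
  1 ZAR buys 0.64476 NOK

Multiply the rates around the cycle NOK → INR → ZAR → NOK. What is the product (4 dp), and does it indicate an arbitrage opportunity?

Around NOK → INR → ZAR → NOK: 1 × 7.3769 ÷ 4.7564 × 0.64476 = 0.999985
Product ≈ 1 (deviation 0.001%, within rounding noise).

1.0000 (no arbitrage)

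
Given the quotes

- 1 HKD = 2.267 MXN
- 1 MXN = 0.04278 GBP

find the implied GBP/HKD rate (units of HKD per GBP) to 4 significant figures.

1 GBP ÷ 0.04278 = 23.3754 MXN
23.3754 MXN ÷ 2.267 = 10.3112 HKD

GBP/HKD = 10.31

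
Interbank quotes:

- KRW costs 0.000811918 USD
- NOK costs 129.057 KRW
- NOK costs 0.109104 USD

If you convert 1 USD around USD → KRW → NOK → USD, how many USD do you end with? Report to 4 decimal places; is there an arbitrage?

1.0412 (arbitrage exists)

Around USD → KRW → NOK → USD: 1 ÷ 0.000811918 ÷ 129.057 × 0.109104 = 1.041231
Product > 1; profitable direction is USD → KRW → NOK → USD.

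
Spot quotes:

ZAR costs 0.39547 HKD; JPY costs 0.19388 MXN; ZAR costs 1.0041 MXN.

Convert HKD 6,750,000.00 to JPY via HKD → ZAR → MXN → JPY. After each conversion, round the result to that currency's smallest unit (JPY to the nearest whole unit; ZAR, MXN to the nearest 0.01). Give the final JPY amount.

JPY 88,396,320

HKD 6,750,000.00 ÷ 0.39547 = ZAR 17,068,298.48
ZAR 17,068,298.48 × 1.0041 = MXN 17,138,278.50
MXN 17,138,278.50 ÷ 0.19388 = JPY 88,396,320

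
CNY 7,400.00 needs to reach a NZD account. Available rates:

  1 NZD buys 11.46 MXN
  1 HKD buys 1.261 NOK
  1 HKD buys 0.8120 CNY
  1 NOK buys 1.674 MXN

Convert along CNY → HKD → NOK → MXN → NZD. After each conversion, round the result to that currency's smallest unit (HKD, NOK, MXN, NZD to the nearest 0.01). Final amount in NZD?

CNY 7,400.00 ÷ 0.8120 = HKD 9,113.30
HKD 9,113.30 × 1.261 = NOK 11,491.87
NOK 11,491.87 × 1.674 = MXN 19,237.39
MXN 19,237.39 ÷ 11.46 = NZD 1,678.66

NZD 1,678.66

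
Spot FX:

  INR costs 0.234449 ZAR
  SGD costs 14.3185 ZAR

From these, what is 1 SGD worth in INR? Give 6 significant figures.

SGD/INR = 61.0730

1 SGD × 14.3185 = 14.3185 ZAR
14.3185 ZAR ÷ 0.234449 = 61.073 INR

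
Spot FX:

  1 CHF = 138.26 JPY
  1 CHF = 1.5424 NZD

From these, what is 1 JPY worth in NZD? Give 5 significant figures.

JPY/NZD = 0.011156

1 JPY ÷ 138.26 = 0.00723275 CHF
0.00723275 CHF × 1.5424 = 0.0111558 NZD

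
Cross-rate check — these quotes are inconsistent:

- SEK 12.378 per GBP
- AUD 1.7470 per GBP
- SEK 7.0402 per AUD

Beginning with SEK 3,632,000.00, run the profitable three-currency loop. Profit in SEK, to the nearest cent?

Profit: SEK 23,261.20

Profitable loop is SEK → AUD → GBP → SEK:
SEK 3,632,000.00 ÷ 7.0402 = AUD 515,894.43
AUD 515,894.43 ÷ 1.7470 = GBP 295,303.05
GBP 295,303.05 × 12.378 = SEK 3,655,261.20
Profit = SEK 3,655,261.20 − SEK 3,632,000.00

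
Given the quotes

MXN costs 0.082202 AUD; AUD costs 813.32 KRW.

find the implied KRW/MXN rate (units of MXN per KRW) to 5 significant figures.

1 KRW ÷ 813.32 = 0.00122953 AUD
0.00122953 AUD ÷ 0.082202 = 0.0149574 MXN

KRW/MXN = 0.014957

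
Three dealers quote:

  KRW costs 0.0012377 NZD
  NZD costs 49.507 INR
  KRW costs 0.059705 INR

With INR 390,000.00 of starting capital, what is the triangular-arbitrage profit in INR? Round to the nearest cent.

Profit: INR 10,254.21

Profitable loop is INR → KRW → NZD → INR:
INR 390,000.00 ÷ 0.059705 = KRW 6,532,116
KRW 6,532,116 × 0.0012377 = NZD 8,084.80
NZD 8,084.80 × 49.507 = INR 400,254.21
Profit = INR 400,254.21 − INR 390,000.00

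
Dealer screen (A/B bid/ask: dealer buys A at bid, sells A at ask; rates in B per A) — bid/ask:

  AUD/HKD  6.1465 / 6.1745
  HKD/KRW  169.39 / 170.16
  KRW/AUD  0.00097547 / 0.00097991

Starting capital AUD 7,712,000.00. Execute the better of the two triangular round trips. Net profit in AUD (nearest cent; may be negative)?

Best loop AUD → HKD → KRW → AUD:
AUD 7,712,000.00 × 6.1465 (sell AUD at bid) = HKD 47,401,808.00
HKD 47,401,808.00 × 169.39 (sell HKD at bid) = KRW 8,029,392,257
KRW 8,029,392,257 × 0.00097547 (sell KRW at bid) = AUD 7,832,431.27

Net profit: AUD 120,431.27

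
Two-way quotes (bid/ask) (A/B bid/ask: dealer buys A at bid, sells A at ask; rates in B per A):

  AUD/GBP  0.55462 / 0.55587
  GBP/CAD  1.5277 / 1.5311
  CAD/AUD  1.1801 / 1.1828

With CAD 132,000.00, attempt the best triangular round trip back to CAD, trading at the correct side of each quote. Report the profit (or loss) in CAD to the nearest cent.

Best loop CAD → AUD → GBP → CAD:
CAD 132,000.00 × 1.1801 (sell CAD at bid) = AUD 155,773.20
AUD 155,773.20 × 0.55462 (sell AUD at bid) = GBP 86,394.93
GBP 86,394.93 × 1.5277 (sell GBP at bid) = CAD 131,985.54

Net result: CAD -14.46 (no profitable arbitrage after spreads)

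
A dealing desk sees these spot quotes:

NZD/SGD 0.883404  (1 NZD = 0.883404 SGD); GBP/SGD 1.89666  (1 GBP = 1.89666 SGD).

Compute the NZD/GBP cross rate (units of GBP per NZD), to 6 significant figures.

NZD/GBP = 0.465768

1 NZD × 0.883404 = 0.883404 SGD
0.883404 SGD ÷ 1.89666 = 0.465768 GBP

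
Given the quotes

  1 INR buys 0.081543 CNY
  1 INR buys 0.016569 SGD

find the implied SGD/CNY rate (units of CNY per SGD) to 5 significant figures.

1 SGD ÷ 0.016569 = 60.3537 INR
60.3537 INR × 0.081543 = 4.92142 CNY

SGD/CNY = 4.9214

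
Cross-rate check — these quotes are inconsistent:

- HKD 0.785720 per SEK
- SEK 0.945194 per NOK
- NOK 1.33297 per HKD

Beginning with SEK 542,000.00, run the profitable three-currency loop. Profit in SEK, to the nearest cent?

Profit: SEK 5,507.59

Profitable loop is SEK → NOK → HKD → SEK:
SEK 542,000.00 ÷ 0.945194 = NOK 573,427.25
NOK 573,427.25 ÷ 1.33297 = HKD 430,187.67
HKD 430,187.67 ÷ 0.785720 = SEK 547,507.59
Profit = SEK 547,507.59 − SEK 542,000.00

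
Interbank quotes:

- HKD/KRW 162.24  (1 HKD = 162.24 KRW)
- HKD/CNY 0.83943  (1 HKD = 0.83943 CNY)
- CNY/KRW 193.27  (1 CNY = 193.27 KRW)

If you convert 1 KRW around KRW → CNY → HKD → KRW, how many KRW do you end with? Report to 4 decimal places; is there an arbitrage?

1.0000 (no arbitrage)

Around KRW → CNY → HKD → KRW: 1 ÷ 193.27 ÷ 0.83943 × 162.24 = 1.000021
Product ≈ 1 (deviation 0.002%, within rounding noise).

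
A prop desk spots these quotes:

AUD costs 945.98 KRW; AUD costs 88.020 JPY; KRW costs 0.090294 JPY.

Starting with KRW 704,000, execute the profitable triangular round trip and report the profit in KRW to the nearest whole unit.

Profit: KRW 21,460

Profitable loop is KRW → AUD → JPY → KRW:
KRW 704,000 ÷ 945.98 = AUD 744.20
AUD 744.20 × 88.020 = JPY 65,505
JPY 65,505 ÷ 0.090294 = KRW 725,460
Profit = KRW 725,460 − KRW 704,000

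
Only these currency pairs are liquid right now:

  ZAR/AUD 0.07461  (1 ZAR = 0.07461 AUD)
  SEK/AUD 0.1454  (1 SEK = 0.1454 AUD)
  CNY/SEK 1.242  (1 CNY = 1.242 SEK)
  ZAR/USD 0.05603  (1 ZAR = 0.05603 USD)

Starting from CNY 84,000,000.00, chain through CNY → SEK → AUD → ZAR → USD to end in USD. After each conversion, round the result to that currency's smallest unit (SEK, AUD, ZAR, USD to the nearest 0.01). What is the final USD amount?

CNY 84,000,000.00 × 1.242 = SEK 104,328,000.00
SEK 104,328,000.00 × 0.1454 = AUD 15,169,291.20
AUD 15,169,291.20 ÷ 0.07461 = ZAR 203,314,451.15
ZAR 203,314,451.15 × 0.05603 = USD 11,391,708.70

USD 11,391,708.70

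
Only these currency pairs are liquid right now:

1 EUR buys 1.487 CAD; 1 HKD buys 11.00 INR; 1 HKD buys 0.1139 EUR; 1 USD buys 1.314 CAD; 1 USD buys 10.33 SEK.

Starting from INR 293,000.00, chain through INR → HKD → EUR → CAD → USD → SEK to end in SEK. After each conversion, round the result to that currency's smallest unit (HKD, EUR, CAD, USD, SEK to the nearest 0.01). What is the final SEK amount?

SEK 35,466.20

INR 293,000.00 ÷ 11.00 = HKD 26,636.36
HKD 26,636.36 × 0.1139 = EUR 3,033.88
EUR 3,033.88 × 1.487 = CAD 4,511.38
CAD 4,511.38 ÷ 1.314 = USD 3,433.32
USD 3,433.32 × 10.33 = SEK 35,466.20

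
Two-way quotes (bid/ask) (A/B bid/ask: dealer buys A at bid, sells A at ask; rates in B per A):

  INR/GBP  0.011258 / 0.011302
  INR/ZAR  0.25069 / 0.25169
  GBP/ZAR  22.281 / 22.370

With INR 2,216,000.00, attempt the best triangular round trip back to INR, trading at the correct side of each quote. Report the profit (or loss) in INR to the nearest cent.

Best loop INR → GBP → ZAR → INR:
INR 2,216,000.00 × 0.011258 (sell INR at bid) = GBP 24,947.73
GBP 24,947.73 × 22.281 (sell GBP at bid) = ZAR 555,860.33
ZAR 555,860.33 ÷ 0.25169 (buy INR at ask) = INR 2,208,511.77

Net result: INR -7,488.23 (no profitable arbitrage after spreads)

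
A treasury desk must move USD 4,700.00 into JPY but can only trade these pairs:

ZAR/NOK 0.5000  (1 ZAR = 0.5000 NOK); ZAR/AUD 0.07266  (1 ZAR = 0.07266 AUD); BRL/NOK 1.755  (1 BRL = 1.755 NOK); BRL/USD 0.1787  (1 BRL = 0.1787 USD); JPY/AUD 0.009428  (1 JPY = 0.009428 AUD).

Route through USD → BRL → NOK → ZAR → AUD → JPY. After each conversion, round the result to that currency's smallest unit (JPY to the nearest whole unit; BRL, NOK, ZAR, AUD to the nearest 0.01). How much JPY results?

JPY 711,469

USD 4,700.00 ÷ 0.1787 = BRL 26,301.06
BRL 26,301.06 × 1.755 = NOK 46,158.36
NOK 46,158.36 ÷ 0.5000 = ZAR 92,316.72
ZAR 92,316.72 × 0.07266 = AUD 6,707.73
AUD 6,707.73 ÷ 0.009428 = JPY 711,469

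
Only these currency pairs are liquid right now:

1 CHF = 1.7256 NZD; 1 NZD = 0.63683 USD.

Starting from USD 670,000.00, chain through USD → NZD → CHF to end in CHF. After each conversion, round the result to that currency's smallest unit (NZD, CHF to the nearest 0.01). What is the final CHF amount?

USD 670,000.00 ÷ 0.63683 = NZD 1,052,086.11
NZD 1,052,086.11 ÷ 1.7256 = CHF 609,692.92

CHF 609,692.92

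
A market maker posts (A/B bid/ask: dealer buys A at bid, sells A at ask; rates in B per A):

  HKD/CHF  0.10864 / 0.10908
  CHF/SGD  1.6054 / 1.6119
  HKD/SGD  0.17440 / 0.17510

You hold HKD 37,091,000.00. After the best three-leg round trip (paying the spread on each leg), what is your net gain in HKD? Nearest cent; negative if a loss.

Net result: HKD -146,022.03 (no profitable arbitrage after spreads)

Best loop HKD → CHF → SGD → HKD:
HKD 37,091,000.00 × 0.10864 (sell HKD at bid) = CHF 4,029,566.24
CHF 4,029,566.24 × 1.6054 (sell CHF at bid) = SGD 6,469,065.64
SGD 6,469,065.64 ÷ 0.17510 (buy HKD at ask) = HKD 36,944,977.97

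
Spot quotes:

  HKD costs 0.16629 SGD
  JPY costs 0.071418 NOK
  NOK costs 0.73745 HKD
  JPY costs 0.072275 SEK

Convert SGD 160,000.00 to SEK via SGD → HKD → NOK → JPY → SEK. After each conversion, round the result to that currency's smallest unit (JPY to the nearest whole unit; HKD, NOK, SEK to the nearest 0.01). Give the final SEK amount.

SEK 1,320,388.36

SGD 160,000.00 ÷ 0.16629 = HKD 962,174.51
HKD 962,174.51 ÷ 0.73745 = NOK 1,304,731.86
NOK 1,304,731.86 ÷ 0.071418 = JPY 18,268,950
JPY 18,268,950 × 0.072275 = SEK 1,320,388.36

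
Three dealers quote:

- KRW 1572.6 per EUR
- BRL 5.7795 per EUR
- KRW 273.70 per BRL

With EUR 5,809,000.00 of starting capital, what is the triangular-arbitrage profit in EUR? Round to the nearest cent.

Profit: EUR 34,165.28

Profitable loop is EUR → BRL → KRW → EUR:
EUR 5,809,000.00 × 5.7795 = BRL 33,573,115.50
BRL 33,573,115.50 × 273.70 = KRW 9,188,961,712
KRW 9,188,961,712 ÷ 1572.6 = EUR 5,843,165.28
Profit = EUR 5,843,165.28 − EUR 5,809,000.00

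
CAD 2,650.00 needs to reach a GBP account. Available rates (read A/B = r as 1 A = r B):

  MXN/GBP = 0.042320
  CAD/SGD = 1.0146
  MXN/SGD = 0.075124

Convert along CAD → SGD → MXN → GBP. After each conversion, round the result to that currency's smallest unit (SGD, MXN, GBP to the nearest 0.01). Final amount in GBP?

CAD 2,650.00 × 1.0146 = SGD 2,688.69
SGD 2,688.69 ÷ 0.075124 = MXN 35,790.03
MXN 35,790.03 × 0.042320 = GBP 1,514.63

GBP 1,514.63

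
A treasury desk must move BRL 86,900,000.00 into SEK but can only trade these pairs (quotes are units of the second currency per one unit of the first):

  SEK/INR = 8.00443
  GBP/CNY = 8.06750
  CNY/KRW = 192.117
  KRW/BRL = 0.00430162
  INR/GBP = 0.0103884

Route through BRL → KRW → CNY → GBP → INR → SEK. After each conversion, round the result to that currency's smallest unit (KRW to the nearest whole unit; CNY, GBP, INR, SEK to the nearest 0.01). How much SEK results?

BRL 86,900,000.00 ÷ 0.00430162 = KRW 20,201,691,456
KRW 20,201,691,456 ÷ 192.117 = CNY 105,153,065.35
CNY 105,153,065.35 ÷ 8.06750 = GBP 13,034,157.47
GBP 13,034,157.47 ÷ 0.0103884 = INR 1,254,683,827.15
INR 1,254,683,827.15 ÷ 8.00443 = SEK 156,748,678.81

SEK 156,748,678.81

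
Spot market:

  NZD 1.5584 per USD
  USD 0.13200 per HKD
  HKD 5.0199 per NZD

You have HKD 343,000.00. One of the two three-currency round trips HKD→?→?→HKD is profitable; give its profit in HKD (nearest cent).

Profit: HKD 11,194.70

Profitable loop is HKD → USD → NZD → HKD:
HKD 343,000.00 × 0.13200 = USD 45,276.00
USD 45,276.00 × 1.5584 = NZD 70,558.12
NZD 70,558.12 × 5.0199 = HKD 354,194.70
Profit = HKD 354,194.70 − HKD 343,000.00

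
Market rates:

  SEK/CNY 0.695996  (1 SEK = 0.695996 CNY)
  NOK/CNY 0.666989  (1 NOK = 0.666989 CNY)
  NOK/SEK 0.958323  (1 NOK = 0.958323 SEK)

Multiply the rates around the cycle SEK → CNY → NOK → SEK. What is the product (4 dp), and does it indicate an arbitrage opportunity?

Around SEK → CNY → NOK → SEK: 1 × 0.695996 ÷ 0.666989 × 0.958323 = 1.000000
Product ≈ 1 (deviation 0.000%, within rounding noise).

1.0000 (no arbitrage)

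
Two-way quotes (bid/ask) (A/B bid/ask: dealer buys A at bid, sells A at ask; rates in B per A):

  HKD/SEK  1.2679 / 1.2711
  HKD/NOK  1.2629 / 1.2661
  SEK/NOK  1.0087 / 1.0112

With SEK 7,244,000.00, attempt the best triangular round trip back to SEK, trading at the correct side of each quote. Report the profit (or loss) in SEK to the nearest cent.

Net profit: SEK 73,411.11

Best loop SEK → NOK → HKD → SEK:
SEK 7,244,000.00 × 1.0087 (sell SEK at bid) = NOK 7,307,022.80
NOK 7,307,022.80 ÷ 1.2661 (buy HKD at ask) = HKD 5,771,284.10
HKD 5,771,284.10 × 1.2679 (sell HKD at bid) = SEK 7,317,411.11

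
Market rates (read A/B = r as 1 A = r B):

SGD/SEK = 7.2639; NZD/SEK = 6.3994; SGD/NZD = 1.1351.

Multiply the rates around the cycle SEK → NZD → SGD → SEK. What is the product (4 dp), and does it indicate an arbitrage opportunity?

Around SEK → NZD → SGD → SEK: 1 ÷ 6.3994 ÷ 1.1351 × 7.2639 = 0.999992
Product ≈ 1 (deviation 0.001%, within rounding noise).

1.0000 (no arbitrage)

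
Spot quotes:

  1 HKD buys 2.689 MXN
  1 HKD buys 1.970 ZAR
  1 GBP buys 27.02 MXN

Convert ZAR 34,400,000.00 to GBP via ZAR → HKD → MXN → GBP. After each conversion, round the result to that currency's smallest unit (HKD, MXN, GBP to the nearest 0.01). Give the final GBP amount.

ZAR 34,400,000.00 ÷ 1.970 = HKD 17,461,928.93
HKD 17,461,928.93 × 2.689 = MXN 46,955,126.89
MXN 46,955,126.89 ÷ 27.02 = GBP 1,737,791.52

GBP 1,737,791.52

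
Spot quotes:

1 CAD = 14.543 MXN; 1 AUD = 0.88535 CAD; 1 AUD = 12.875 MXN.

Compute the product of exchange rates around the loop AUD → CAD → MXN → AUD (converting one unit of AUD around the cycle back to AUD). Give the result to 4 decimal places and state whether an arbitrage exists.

1.0001 (no arbitrage)

Around AUD → CAD → MXN → AUD: 1 × 0.88535 × 14.543 ÷ 12.875 = 1.000050
Product ≈ 1 (deviation 0.005%, within rounding noise).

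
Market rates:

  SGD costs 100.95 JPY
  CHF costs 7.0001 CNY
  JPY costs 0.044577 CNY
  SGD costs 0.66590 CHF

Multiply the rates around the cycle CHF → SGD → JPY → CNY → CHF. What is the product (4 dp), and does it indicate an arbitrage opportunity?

Around CHF → SGD → JPY → CNY → CHF: 1 ÷ 0.66590 × 100.95 × 0.044577 ÷ 7.0001 = 0.965392
Product < 1; profitable direction is CHF → CNY → JPY → SGD → CHF.

0.9654 (arbitrage exists)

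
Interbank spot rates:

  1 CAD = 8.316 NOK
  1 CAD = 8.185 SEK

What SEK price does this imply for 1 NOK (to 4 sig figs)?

NOK/SEK = 0.9842

1 NOK ÷ 8.316 = 0.12025 CAD
0.12025 CAD × 8.185 = 0.984247 SEK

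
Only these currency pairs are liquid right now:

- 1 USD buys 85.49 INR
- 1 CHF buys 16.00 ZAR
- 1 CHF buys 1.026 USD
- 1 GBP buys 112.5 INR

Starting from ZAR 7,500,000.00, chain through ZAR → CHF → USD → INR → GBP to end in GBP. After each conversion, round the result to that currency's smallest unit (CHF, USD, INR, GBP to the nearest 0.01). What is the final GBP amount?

GBP 365,469.75

ZAR 7,500,000.00 ÷ 16.00 = CHF 468,750.00
CHF 468,750.00 × 1.026 = USD 480,937.50
USD 480,937.50 × 85.49 = INR 41,115,346.88
INR 41,115,346.88 ÷ 112.5 = GBP 365,469.75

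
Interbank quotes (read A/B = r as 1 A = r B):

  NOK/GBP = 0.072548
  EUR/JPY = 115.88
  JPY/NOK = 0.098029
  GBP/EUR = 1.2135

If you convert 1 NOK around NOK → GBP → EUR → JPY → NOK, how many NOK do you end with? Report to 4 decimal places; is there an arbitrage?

Around NOK → GBP → EUR → JPY → NOK: 1 × 0.072548 × 1.2135 × 115.88 × 0.098029 = 1.000065
Product ≈ 1 (deviation 0.007%, within rounding noise).

1.0001 (no arbitrage)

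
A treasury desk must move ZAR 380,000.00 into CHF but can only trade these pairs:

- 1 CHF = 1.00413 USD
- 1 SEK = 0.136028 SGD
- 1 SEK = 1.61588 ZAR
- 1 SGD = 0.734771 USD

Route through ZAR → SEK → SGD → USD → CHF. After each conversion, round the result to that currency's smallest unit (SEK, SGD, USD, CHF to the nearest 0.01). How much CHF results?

ZAR 380,000.00 ÷ 1.61588 = SEK 235,165.98
SEK 235,165.98 × 0.136028 = SGD 31,989.16
SGD 31,989.16 × 0.734771 = USD 23,504.71
USD 23,504.71 ÷ 1.00413 = CHF 23,408.03

CHF 23,408.03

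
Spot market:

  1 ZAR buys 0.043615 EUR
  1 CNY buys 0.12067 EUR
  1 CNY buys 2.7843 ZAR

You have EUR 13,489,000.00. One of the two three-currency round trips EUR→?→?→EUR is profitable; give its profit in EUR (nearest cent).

Profitable loop is EUR → CNY → ZAR → EUR:
EUR 13,489,000.00 ÷ 0.12067 = CNY 111,784,204.86
CNY 111,784,204.86 × 2.7843 = ZAR 311,240,761.58
ZAR 311,240,761.58 × 0.043615 = EUR 13,574,765.82
Profit = EUR 13,574,765.82 − EUR 13,489,000.00

Profit: EUR 85,765.82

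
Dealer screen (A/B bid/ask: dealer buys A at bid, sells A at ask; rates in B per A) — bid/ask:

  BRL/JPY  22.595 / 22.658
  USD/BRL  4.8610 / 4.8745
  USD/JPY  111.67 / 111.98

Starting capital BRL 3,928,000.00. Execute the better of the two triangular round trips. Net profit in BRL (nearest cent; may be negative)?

Net profit: BRL 43,516.29

Best loop BRL → USD → JPY → BRL:
BRL 3,928,000.00 ÷ 4.8745 (buy USD at ask) = USD 805,826.24
USD 805,826.24 × 111.67 (sell USD at bid) = JPY 89,986,616
JPY 89,986,616 ÷ 22.658 (buy BRL at ask) = BRL 3,971,516.29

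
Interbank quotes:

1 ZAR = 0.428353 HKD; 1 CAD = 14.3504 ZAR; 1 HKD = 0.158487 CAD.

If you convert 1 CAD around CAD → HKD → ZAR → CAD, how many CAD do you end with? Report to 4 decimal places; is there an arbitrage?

1.0265 (arbitrage exists)

Around CAD → HKD → ZAR → CAD: 1 ÷ 0.158487 ÷ 0.428353 ÷ 14.3504 = 1.026456
Product > 1; profitable direction is CAD → HKD → ZAR → CAD.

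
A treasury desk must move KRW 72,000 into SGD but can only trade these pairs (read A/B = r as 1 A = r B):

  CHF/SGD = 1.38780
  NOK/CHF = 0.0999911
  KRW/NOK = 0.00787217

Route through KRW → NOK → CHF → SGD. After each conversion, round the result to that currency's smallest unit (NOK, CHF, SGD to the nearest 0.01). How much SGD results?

KRW 72,000 × 0.00787217 = NOK 566.80
NOK 566.80 × 0.0999911 = CHF 56.67
CHF 56.67 × 1.38780 = SGD 78.65

SGD 78.65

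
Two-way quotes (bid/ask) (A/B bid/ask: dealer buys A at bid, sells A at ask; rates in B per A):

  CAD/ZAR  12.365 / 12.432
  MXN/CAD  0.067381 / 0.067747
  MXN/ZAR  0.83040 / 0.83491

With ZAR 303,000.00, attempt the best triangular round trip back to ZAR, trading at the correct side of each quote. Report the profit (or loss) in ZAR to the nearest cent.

Net result: ZAR -632.90 (no profitable arbitrage after spreads)

Best loop ZAR → MXN → CAD → ZAR:
ZAR 303,000.00 ÷ 0.83491 (buy MXN at ask) = MXN 362,913.37
MXN 362,913.37 × 0.067381 (sell MXN at bid) = CAD 24,453.47
CAD 24,453.47 × 12.365 (sell CAD at bid) = ZAR 302,367.10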